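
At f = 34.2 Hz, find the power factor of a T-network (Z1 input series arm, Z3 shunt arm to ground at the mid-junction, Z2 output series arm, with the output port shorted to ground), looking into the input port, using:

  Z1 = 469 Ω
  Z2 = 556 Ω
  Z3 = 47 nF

Step 1 — Angular frequency: ω = 2π·f = 2π·34.2 = 214.9 rad/s.
Step 2 — Component impedances:
  Z1: Z = R = 469 Ω
  Z2: Z = R = 556 Ω
  Z3: Z = 1/(jωC) = -j/(ω·C) = 0 - j9.901e+04 Ω
Step 3 — With the output port shorted to ground, the output series arm Z2 runs from the junction to ground; the shunt arm Z3 also runs from the junction to ground. They appear in parallel: Z3 || Z2 = 556 - j3.122 Ω.
Step 4 — Series with input arm Z1: Z_in = Z1 + (Z3 || Z2) = 1025 - j3.122 Ω = 1025∠-0.2° Ω.
Step 5 — Power factor: PF = cos(φ) = Re(Z)/|Z| = 1025/1025 = 1.
Step 6 — Type: Im(Z) = -3.122 ⇒ leading (phase φ = -0.2°).

PF = 1 (leading, φ = -0.2°)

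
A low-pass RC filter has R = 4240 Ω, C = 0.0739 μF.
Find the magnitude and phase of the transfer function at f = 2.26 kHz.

Step 1 — Angular frequency: ω = 2π·2260 = 1.42e+04 rad/s.
Step 2 — Transfer function: H(jω) = 1/(1 + jωRC).
Step 3 — Denominator: 1 + jωRC = 1 + j·1.42e+04·4240·7.39e-08 = 1 + j4.449.
Step 4 — H = 0.04808 - j0.2139.
Step 5 — Magnitude: |H| = 0.2193 (-13.2 dB); phase: φ = -77.3°.

|H| = 0.2193 (-13.2 dB), φ = -77.3°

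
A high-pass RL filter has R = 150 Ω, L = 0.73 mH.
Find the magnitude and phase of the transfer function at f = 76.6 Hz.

Step 1 — Angular frequency: ω = 2π·76.6 = 481.3 rad/s.
Step 2 — Transfer function: H(jω) = jωL/(R + jωL).
Step 3 — Numerator jωL = j·0.3513; denominator R + jωL = 150 + j0.3513.
Step 4 — H = 5.486e-06 + j0.002342.
Step 5 — Magnitude: |H| = 0.002342 (-52.6 dB); phase: φ = 89.9°.

|H| = 0.002342 (-52.6 dB), φ = 89.9°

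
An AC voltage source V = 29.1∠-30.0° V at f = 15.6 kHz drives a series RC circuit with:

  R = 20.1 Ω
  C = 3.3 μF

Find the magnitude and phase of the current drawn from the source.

Step 1 — Angular frequency: ω = 2π·f = 2π·1.56e+04 = 9.802e+04 rad/s.
Step 2 — Component impedances:
  R: Z = R = 20.1 Ω
  C: Z = 1/(jωC) = -j/(ω·C) = 0 - j3.092 Ω
Step 3 — Series combination: Z_total = R + C = 20.1 - j3.092 Ω = 20.34∠-8.7° Ω.
Step 4 — Source phasor: V = 29.1∠-30.0° V = 25.2 - j14.55 V.
Step 5 — Ohm's law: I = V / Z_total = (25.2 - j14.55) / (20.1 - j3.092) = 1.334 - j0.5188 A.
Step 6 — Convert to polar: |I| = 1.431 A, ∠I = -21.3°.

I = 1.431∠-21.3° A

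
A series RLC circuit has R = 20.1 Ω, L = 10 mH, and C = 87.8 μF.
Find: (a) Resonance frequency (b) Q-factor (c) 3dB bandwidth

Step 1 — Resonance: ω₀ = 1/√(LC) = 1/√(0.01·8.78e-05) = 1067 rad/s.
Step 2 — f₀ = ω₀/(2π) = 169.9 Hz.
Step 3 — Series Q: Q = ω₀L/R = 1067·0.01/20.1 = 0.531.
Step 4 — Bandwidth: Δω = ω₀/Q = 2010 rad/s; BW = Δω/(2π) = 319.9 Hz.

(a) f₀ = 169.9 Hz  (b) Q = 0.531  (c) BW = 319.9 Hz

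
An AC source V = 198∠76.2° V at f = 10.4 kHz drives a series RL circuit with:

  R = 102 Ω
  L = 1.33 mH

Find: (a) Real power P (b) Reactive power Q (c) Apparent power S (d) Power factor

Step 1 — Angular frequency: ω = 2π·f = 2π·1.04e+04 = 6.535e+04 rad/s.
Step 2 — Component impedances:
  R: Z = R = 102 Ω
  L: Z = jωL = j·6.535e+04·0.00133 = 0 + j86.91 Ω
Step 3 — Series combination: Z_total = R + L = 102 + j86.91 Ω = 134∠40.4° Ω.
Step 4 — Source phasor: V = 198∠76.2° V = 47.23 + j192.3 V.
Step 5 — Current: I = V / Z = 1.199 + j0.8636 A = 1.478∠35.8° A.
Step 6 — Complex power: S = V·I* = 222.7 + j189.7 VA.
Step 7 — Real power: P = Re(S) = 222.7 W.
Step 8 — Reactive power: Q = Im(S) = 189.7 VAR.
Step 9 — Apparent power: |S| = 292.6 VA.
Step 10 — Power factor: PF = P/|S| = 0.7612 (lagging).

(a) P = 222.7 W  (b) Q = 189.7 VAR  (c) S = 292.6 VA  (d) PF = 0.7612 (lagging)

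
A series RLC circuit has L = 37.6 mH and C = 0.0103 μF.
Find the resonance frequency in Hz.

Step 1 — Resonance condition Im(Z)=0 gives ω₀ = 1/√(LC).
Step 2 — ω₀ = 1/√(0.0376·1.03e-08) = 5.081e+04 rad/s.
Step 3 — f₀ = ω₀/(2π) = 8087 Hz.

f₀ = 8087 Hz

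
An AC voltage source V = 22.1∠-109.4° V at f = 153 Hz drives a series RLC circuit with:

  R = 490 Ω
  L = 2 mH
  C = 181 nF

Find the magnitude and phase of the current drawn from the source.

Step 1 — Angular frequency: ω = 2π·f = 2π·153 = 961.3 rad/s.
Step 2 — Component impedances:
  R: Z = R = 490 Ω
  L: Z = jωL = j·961.3·0.002 = 0 + j1.923 Ω
  C: Z = 1/(jωC) = -j/(ω·C) = 0 - j5747 Ω
Step 3 — Series combination: Z_total = R + L + C = 490 - j5745 Ω = 5766∠-85.1° Ω.
Step 4 — Source phasor: V = 22.1∠-109.4° V = -7.341 - j20.85 V.
Step 5 — Ohm's law: I = V / Z_total = (-7.341 - j20.85) / (490 - j5745) = 0.003494 - j0.001576 A.
Step 6 — Convert to polar: |I| = 0.003833 A, ∠I = -24.3°.

I = 0.003833∠-24.3° A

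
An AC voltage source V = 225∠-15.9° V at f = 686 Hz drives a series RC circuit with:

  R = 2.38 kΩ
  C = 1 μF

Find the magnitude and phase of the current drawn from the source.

Step 1 — Angular frequency: ω = 2π·f = 2π·686 = 4310 rad/s.
Step 2 — Component impedances:
  R: Z = R = 2380 Ω
  C: Z = 1/(jωC) = -j/(ω·C) = 0 - j232 Ω
Step 3 — Series combination: Z_total = R + C = 2380 - j232 Ω = 2391∠-5.6° Ω.
Step 4 — Source phasor: V = 225∠-15.9° V = 216.4 - j61.64 V.
Step 5 — Ohm's law: I = V / Z_total = (216.4 - j61.64) / (2380 - j232) = 0.09257 - j0.01688 A.
Step 6 — Convert to polar: |I| = 0.09409 A, ∠I = -10.3°.

I = 0.09409∠-10.3° A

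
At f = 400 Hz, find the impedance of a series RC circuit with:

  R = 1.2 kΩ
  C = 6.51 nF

Step 1 — Angular frequency: ω = 2π·f = 2π·400 = 2513 rad/s.
Step 2 — Component impedances:
  R: Z = R = 1200 Ω
  C: Z = 1/(jωC) = -j/(ω·C) = 0 - j6.112e+04 Ω
Step 3 — Series combination: Z_total = R + C = 1200 - j6.112e+04 Ω = 6.113e+04∠-88.9° Ω.

Z = 1200 - j6.112e+04 Ω = 6.113e+04∠-88.9° Ω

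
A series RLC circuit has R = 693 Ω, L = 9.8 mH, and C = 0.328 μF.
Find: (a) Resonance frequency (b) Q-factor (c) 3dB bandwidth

Step 1 — Resonance: ω₀ = 1/√(LC) = 1/√(0.0098·3.28e-07) = 1.764e+04 rad/s.
Step 2 — f₀ = ω₀/(2π) = 2807 Hz.
Step 3 — Series Q: Q = ω₀L/R = 1.764e+04·0.0098/693 = 0.2494.
Step 4 — Bandwidth: Δω = ω₀/Q = 7.071e+04 rad/s; BW = Δω/(2π) = 1.125e+04 Hz.

(a) f₀ = 2807 Hz  (b) Q = 0.2494  (c) BW = 1.125e+04 Hz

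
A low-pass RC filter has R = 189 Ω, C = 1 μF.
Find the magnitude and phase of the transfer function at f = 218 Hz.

Step 1 — Angular frequency: ω = 2π·218 = 1370 rad/s.
Step 2 — Transfer function: H(jω) = 1/(1 + jωRC).
Step 3 — Denominator: 1 + jωRC = 1 + j·1370·189·1e-06 = 1 + j0.2589.
Step 4 — H = 0.9372 - j0.2426.
Step 5 — Magnitude: |H| = 0.9681 (-0.3 dB); phase: φ = -14.5°.

|H| = 0.9681 (-0.3 dB), φ = -14.5°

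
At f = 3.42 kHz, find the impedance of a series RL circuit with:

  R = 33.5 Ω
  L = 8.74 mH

Step 1 — Angular frequency: ω = 2π·f = 2π·3420 = 2.149e+04 rad/s.
Step 2 — Component impedances:
  R: Z = R = 33.5 Ω
  L: Z = jωL = j·2.149e+04·0.00874 = 0 + j187.8 Ω
Step 3 — Series combination: Z_total = R + L = 33.5 + j187.8 Ω = 190.8∠79.9° Ω.

Z = 33.5 + j187.8 Ω = 190.8∠79.9° Ω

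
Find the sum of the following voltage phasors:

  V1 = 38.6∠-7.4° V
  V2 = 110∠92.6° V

Step 1 — Convert each phasor to rectangular form:
  V1 = 38.6·(cos(-7.4°) + j·sin(-7.4°)) = 38.28 - j4.972 V
  V2 = 110·(cos(92.6°) + j·sin(92.6°)) = -4.99 + j109.9 V
Step 2 — Sum components: V_total = 33.29 + j104.9 V.
Step 3 — Convert to polar: |V_total| = 110.1 V, ∠V_total = 72.4°.

V_total = 110.1∠72.4° V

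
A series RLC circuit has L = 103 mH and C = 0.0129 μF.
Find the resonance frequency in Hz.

Step 1 — Resonance condition Im(Z)=0 gives ω₀ = 1/√(LC).
Step 2 — ω₀ = 1/√(0.103·1.29e-08) = 2.743e+04 rad/s.
Step 3 — f₀ = ω₀/(2π) = 4366 Hz.

f₀ = 4366 Hz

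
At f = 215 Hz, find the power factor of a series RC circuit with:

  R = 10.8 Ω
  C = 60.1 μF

Step 1 — Angular frequency: ω = 2π·f = 2π·215 = 1351 rad/s.
Step 2 — Component impedances:
  R: Z = R = 10.8 Ω
  C: Z = 1/(jωC) = -j/(ω·C) = 0 - j12.32 Ω
Step 3 — Series combination: Z_total = R + C = 10.8 - j12.32 Ω = 16.38∠-48.8° Ω.
Step 4 — Power factor: PF = cos(φ) = Re(Z)/|Z| = 10.8/16.38 = 0.6593.
Step 5 — Type: Im(Z) = -12.32 ⇒ leading (phase φ = -48.8°).

PF = 0.6593 (leading, φ = -48.8°)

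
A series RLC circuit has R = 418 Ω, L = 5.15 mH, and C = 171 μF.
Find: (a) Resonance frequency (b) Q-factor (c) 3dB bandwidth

Step 1 — Resonance condition Im(Z)=0 gives ω₀ = 1/√(LC).
Step 2 — ω₀ = 1/√(0.00515·0.000171) = 1066 rad/s.
Step 3 — f₀ = ω₀/(2π) = 169.6 Hz.
Step 4 — Series Q: Q = ω₀L/R = 1066·0.00515/418 = 0.01313.
Step 5 — 3dB bandwidth: Δω = ω₀/Q = 8.117e+04 rad/s; BW = Δω/(2π) = 1.292e+04 Hz.

(a) f₀ = 169.6 Hz  (b) Q = 0.01313  (c) BW = 1.292e+04 Hz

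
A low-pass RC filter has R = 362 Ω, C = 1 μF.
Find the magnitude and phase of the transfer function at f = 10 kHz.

Step 1 — Angular frequency: ω = 2π·1e+04 = 6.283e+04 rad/s.
Step 2 — Transfer function: H(jω) = 1/(1 + jωRC).
Step 3 — Denominator: 1 + jωRC = 1 + j·6.283e+04·362·1e-06 = 1 + j22.75.
Step 4 — H = 0.001929 - j0.04388.
Step 5 — Magnitude: |H| = 0.04392 (-27.1 dB); phase: φ = -87.5°.

|H| = 0.04392 (-27.1 dB), φ = -87.5°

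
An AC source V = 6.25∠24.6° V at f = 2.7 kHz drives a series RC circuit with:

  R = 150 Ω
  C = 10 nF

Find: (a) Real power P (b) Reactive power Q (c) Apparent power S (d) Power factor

Step 1 — Angular frequency: ω = 2π·f = 2π·2700 = 1.696e+04 rad/s.
Step 2 — Component impedances:
  R: Z = R = 150 Ω
  C: Z = 1/(jωC) = -j/(ω·C) = 0 - j5895 Ω
Step 3 — Series combination: Z_total = R + C = 150 - j5895 Ω = 5897∠-88.5° Ω.
Step 4 — Source phasor: V = 6.25∠24.6° V = 5.683 + j2.602 V.
Step 5 — Current: I = V / Z = -0.0004166 + j0.0009747 A = 0.00106∠113.1° A.
Step 6 — Complex power: S = V·I* = 0.0001685 - j0.006623 VA.
Step 7 — Real power: P = Re(S) = 0.0001685 W.
Step 8 — Reactive power: Q = Im(S) = -0.006623 VAR.
Step 9 — Apparent power: |S| = 0.006625 VA.
Step 10 — Power factor: PF = P/|S| = 0.02544 (leading).

(a) P = 0.0001685 W  (b) Q = -0.006623 VAR  (c) S = 0.006625 VA  (d) PF = 0.02544 (leading)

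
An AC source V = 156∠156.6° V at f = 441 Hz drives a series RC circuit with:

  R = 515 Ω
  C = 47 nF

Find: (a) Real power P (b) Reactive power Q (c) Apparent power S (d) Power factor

Step 1 — Angular frequency: ω = 2π·f = 2π·441 = 2771 rad/s.
Step 2 — Component impedances:
  R: Z = R = 515 Ω
  C: Z = 1/(jωC) = -j/(ω·C) = 0 - j7679 Ω
Step 3 — Series combination: Z_total = R + C = 515 - j7679 Ω = 7696∠-86.2° Ω.
Step 4 — Source phasor: V = 156∠156.6° V = -143.2 + j61.96 V.
Step 5 — Current: I = V / Z = -0.009277 - j0.01802 A = 0.02027∠-117.2° A.
Step 6 — Complex power: S = V·I* = 0.2116 - j3.155 VA.
Step 7 — Real power: P = Re(S) = 0.2116 W.
Step 8 — Reactive power: Q = Im(S) = -3.155 VAR.
Step 9 — Apparent power: |S| = 3.162 VA.
Step 10 — Power factor: PF = P/|S| = 0.06692 (leading).

(a) P = 0.2116 W  (b) Q = -3.155 VAR  (c) S = 3.162 VA  (d) PF = 0.06692 (leading)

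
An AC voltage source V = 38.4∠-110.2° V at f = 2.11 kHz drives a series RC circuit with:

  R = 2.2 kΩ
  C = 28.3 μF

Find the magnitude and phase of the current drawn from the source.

Step 1 — Angular frequency: ω = 2π·f = 2π·2110 = 1.326e+04 rad/s.
Step 2 — Component impedances:
  R: Z = R = 2200 Ω
  C: Z = 1/(jωC) = -j/(ω·C) = 0 - j2.665 Ω
Step 3 — Series combination: Z_total = R + C = 2200 - j2.665 Ω = 2200∠-0.1° Ω.
Step 4 — Source phasor: V = 38.4∠-110.2° V = -13.26 - j36.04 V.
Step 5 — Ohm's law: I = V / Z_total = (-13.26 - j36.04) / (2200 - j2.665) = -0.006007 - j0.01639 A.
Step 6 — Convert to polar: |I| = 0.01745 A, ∠I = -110.1°.

I = 0.01745∠-110.1° A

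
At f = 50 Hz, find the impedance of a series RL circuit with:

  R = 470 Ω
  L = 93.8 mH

Step 1 — Angular frequency: ω = 2π·f = 2π·50 = 314.2 rad/s.
Step 2 — Component impedances:
  R: Z = R = 470 Ω
  L: Z = jωL = j·314.2·0.0938 = 0 + j29.47 Ω
Step 3 — Series combination: Z_total = R + L = 470 + j29.47 Ω = 470.9∠3.6° Ω.

Z = 470 + j29.47 Ω = 470.9∠3.6° Ω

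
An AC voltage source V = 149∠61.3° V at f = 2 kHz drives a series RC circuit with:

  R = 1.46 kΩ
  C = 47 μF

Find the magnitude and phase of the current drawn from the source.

Step 1 — Angular frequency: ω = 2π·f = 2π·2000 = 1.257e+04 rad/s.
Step 2 — Component impedances:
  R: Z = R = 1460 Ω
  C: Z = 1/(jωC) = -j/(ω·C) = 0 - j1.693 Ω
Step 3 — Series combination: Z_total = R + C = 1460 - j1.693 Ω = 1460∠-0.1° Ω.
Step 4 — Source phasor: V = 149∠61.3° V = 71.55 + j130.7 V.
Step 5 — Ohm's law: I = V / Z_total = (71.55 + j130.7) / (1460 - j1.693) = 0.04891 + j0.08957 A.
Step 6 — Convert to polar: |I| = 0.1021 A, ∠I = 61.4°.

I = 0.1021∠61.4° A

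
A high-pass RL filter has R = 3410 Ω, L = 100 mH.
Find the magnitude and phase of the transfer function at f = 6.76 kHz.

Step 1 — Angular frequency: ω = 2π·6760 = 4.247e+04 rad/s.
Step 2 — Transfer function: H(jω) = jωL/(R + jωL).
Step 3 — Numerator jωL = j·4247; denominator R + jωL = 3410 + j4247.
Step 4 — H = 0.6081 + j0.4882.
Step 5 — Magnitude: |H| = 0.7798 (-2.2 dB); phase: φ = 38.8°.

|H| = 0.7798 (-2.2 dB), φ = 38.8°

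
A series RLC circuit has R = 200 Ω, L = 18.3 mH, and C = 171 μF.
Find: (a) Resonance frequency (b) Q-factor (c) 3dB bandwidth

Step 1 — Resonance: ω₀ = 1/√(LC) = 1/√(0.0183·0.000171) = 565.3 rad/s.
Step 2 — f₀ = ω₀/(2π) = 89.97 Hz.
Step 3 — Series Q: Q = ω₀L/R = 565.3·0.0183/200 = 0.05172.
Step 4 — Bandwidth: Δω = ω₀/Q = 1.093e+04 rad/s; BW = Δω/(2π) = 1739 Hz.

(a) f₀ = 89.97 Hz  (b) Q = 0.05172  (c) BW = 1739 Hz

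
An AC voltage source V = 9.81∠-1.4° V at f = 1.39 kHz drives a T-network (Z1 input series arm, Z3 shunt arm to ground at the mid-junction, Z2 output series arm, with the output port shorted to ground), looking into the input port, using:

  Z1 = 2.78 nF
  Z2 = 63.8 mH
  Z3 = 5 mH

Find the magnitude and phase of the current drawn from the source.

Step 1 — Angular frequency: ω = 2π·f = 2π·1390 = 8734 rad/s.
Step 2 — Component impedances:
  Z1: Z = 1/(jωC) = -j/(ω·C) = 0 - j4.119e+04 Ω
  Z2: Z = jωL = j·8734·0.0638 = 0 + j557.2 Ω
  Z3: Z = jωL = j·8734·0.005 = 0 + j43.67 Ω
Step 3 — With the output port shorted to ground, the output series arm Z2 runs from the junction to ground; the shunt arm Z3 also runs from the junction to ground. They appear in parallel: Z3 || Z2 = 0 + j40.49 Ω.
Step 4 — Series with input arm Z1: Z_in = Z1 + (Z3 || Z2) = 0 - j4.115e+04 Ω = 4.115e+04∠-90.0° Ω.
Step 5 — Source phasor: V = 9.81∠-1.4° V = 9.807 - j0.2397 V.
Step 6 — Ohm's law: I = V / Z_total = (9.807 - j0.2397) / (0 - j4.115e+04) = 5.825e-06 + j0.0002383 A.
Step 7 — Convert to polar: |I| = 0.0002384 A, ∠I = 88.6°.

I = 0.0002384∠88.6° A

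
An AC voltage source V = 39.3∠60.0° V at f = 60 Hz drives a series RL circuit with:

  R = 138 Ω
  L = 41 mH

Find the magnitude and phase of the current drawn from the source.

Step 1 — Angular frequency: ω = 2π·f = 2π·60 = 377 rad/s.
Step 2 — Component impedances:
  R: Z = R = 138 Ω
  L: Z = jωL = j·377·0.041 = 0 + j15.46 Ω
Step 3 — Series combination: Z_total = R + L = 138 + j15.46 Ω = 138.9∠6.4° Ω.
Step 4 — Source phasor: V = 39.3∠60.0° V = 19.65 + j34.03 V.
Step 5 — Ohm's law: I = V / Z_total = (19.65 + j34.03) / (138 + j15.46) = 0.1679 + j0.2278 A.
Step 6 — Convert to polar: |I| = 0.283 A, ∠I = 53.6°.

I = 0.283∠53.6° A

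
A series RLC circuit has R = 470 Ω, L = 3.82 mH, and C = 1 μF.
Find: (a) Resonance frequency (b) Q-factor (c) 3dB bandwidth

Step 1 — Resonance: ω₀ = 1/√(LC) = 1/√(0.00382·1e-06) = 1.618e+04 rad/s.
Step 2 — f₀ = ω₀/(2π) = 2575 Hz.
Step 3 — Series Q: Q = ω₀L/R = 1.618e+04·0.00382/470 = 0.1315.
Step 4 — Bandwidth: Δω = ω₀/Q = 1.23e+05 rad/s; BW = Δω/(2π) = 1.958e+04 Hz.

(a) f₀ = 2575 Hz  (b) Q = 0.1315  (c) BW = 1.958e+04 Hz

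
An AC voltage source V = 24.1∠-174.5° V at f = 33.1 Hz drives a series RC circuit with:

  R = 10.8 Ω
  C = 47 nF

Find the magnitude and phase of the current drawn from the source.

Step 1 — Angular frequency: ω = 2π·f = 2π·33.1 = 208 rad/s.
Step 2 — Component impedances:
  R: Z = R = 10.8 Ω
  C: Z = 1/(jωC) = -j/(ω·C) = 0 - j1.023e+05 Ω
Step 3 — Series combination: Z_total = R + C = 10.8 - j1.023e+05 Ω = 1.023e+05∠-90.0° Ω.
Step 4 — Source phasor: V = 24.1∠-174.5° V = -23.99 - j2.31 V.
Step 5 — Ohm's law: I = V / Z_total = (-23.99 - j2.31) / (10.8 - j1.023e+05) = 2.255e-05 - j0.0002345 A.
Step 6 — Convert to polar: |I| = 0.0002356 A, ∠I = -84.5°.

I = 0.0002356∠-84.5° A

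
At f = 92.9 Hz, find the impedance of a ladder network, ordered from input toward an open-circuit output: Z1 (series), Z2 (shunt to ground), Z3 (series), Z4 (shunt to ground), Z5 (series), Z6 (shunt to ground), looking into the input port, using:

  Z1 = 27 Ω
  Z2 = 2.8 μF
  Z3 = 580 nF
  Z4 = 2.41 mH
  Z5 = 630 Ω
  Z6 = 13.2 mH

Step 1 — Angular frequency: ω = 2π·f = 2π·92.9 = 583.7 rad/s.
Step 2 — Component impedances:
  Z1: Z = R = 27 Ω
  Z2: Z = 1/(jωC) = -j/(ω·C) = 0 - j611.9 Ω
  Z3: Z = 1/(jωC) = -j/(ω·C) = 0 - j2954 Ω
  Z4: Z = jωL = j·583.7·0.00241 = 0 + j1.407 Ω
  Z5: Z = R = 630 Ω
  Z6: Z = jωL = j·583.7·0.0132 = 0 + j7.705 Ω
Step 3 — Ladder network (open output): work backward from the far end, alternating series and parallel combinations. Z_in = 27 - j506.8 Ω = 507.5∠-87.0° Ω.

Z = 27 - j506.8 Ω = 507.5∠-87.0° Ω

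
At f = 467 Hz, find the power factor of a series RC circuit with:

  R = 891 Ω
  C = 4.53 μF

Step 1 — Angular frequency: ω = 2π·f = 2π·467 = 2934 rad/s.
Step 2 — Component impedances:
  R: Z = R = 891 Ω
  C: Z = 1/(jωC) = -j/(ω·C) = 0 - j75.23 Ω
Step 3 — Series combination: Z_total = R + C = 891 - j75.23 Ω = 894.2∠-4.8° Ω.
Step 4 — Power factor: PF = cos(φ) = Re(Z)/|Z| = 891/894.17 = 0.9965.
Step 5 — Type: Im(Z) = -75.23 ⇒ leading (phase φ = -4.8°).

PF = 0.9965 (leading, φ = -4.8°)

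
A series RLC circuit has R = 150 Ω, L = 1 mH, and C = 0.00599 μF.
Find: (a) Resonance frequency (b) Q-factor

Step 1 — Resonance condition Im(Z)=0 gives ω₀ = 1/√(LC).
Step 2 — ω₀ = 1/√(0.001·5.99e-09) = 4.086e+05 rad/s.
Step 3 — f₀ = ω₀/(2π) = 6.503e+04 Hz.
Step 4 — Series Q: Q = ω₀L/R = 4.086e+05·0.001/150 = 2.724.

(a) f₀ = 6.503e+04 Hz  (b) Q = 2.724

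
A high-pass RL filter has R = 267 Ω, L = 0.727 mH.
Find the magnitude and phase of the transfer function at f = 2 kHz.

Step 1 — Angular frequency: ω = 2π·2000 = 1.257e+04 rad/s.
Step 2 — Transfer function: H(jω) = jωL/(R + jωL).
Step 3 — Numerator jωL = j·9.136; denominator R + jωL = 267 + j9.136.
Step 4 — H = 0.001169 + j0.03418.
Step 5 — Magnitude: |H| = 0.0342 (-29.3 dB); phase: φ = 88.0°.

|H| = 0.0342 (-29.3 dB), φ = 88.0°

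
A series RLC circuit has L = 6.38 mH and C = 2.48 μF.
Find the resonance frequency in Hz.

Step 1 — Resonance condition Im(Z)=0 gives ω₀ = 1/√(LC).
Step 2 — ω₀ = 1/√(0.00638·2.48e-06) = 7950 rad/s.
Step 3 — f₀ = ω₀/(2π) = 1265 Hz.

f₀ = 1265 Hz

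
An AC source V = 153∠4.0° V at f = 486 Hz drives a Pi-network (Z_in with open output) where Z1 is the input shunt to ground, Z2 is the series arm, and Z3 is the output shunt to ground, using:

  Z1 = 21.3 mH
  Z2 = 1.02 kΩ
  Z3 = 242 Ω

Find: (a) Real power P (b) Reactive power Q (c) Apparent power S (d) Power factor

Step 1 — Angular frequency: ω = 2π·f = 2π·486 = 3054 rad/s.
Step 2 — Component impedances:
  Z1: Z = jωL = j·3054·0.0213 = 0 + j65.04 Ω
  Z2: Z = R = 1020 Ω
  Z3: Z = R = 242 Ω
Step 3 — With open output, the series arm Z2 and the output shunt Z3 appear in series to ground: Z2 + Z3 = 1262 Ω.
Step 4 — Parallel with input shunt Z1: Z_in = Z1 || (Z2 + Z3) = 3.343 + j64.87 Ω = 64.96∠87.0° Ω.
Step 5 — Source phasor: V = 153∠4.0° V = 152.6 + j10.67 V.
Step 6 — Current: I = V / Z = 0.285 - j2.338 A = 2.355∠-83.0° A.
Step 7 — Complex power: S = V·I* = 18.55 + j359.9 VA.
Step 8 — Real power: P = Re(S) = 18.55 W.
Step 9 — Reactive power: Q = Im(S) = 359.9 VAR.
Step 10 — Apparent power: |S| = 360.4 VA.
Step 11 — Power factor: PF = P/|S| = 0.05147 (lagging).

(a) P = 18.55 W  (b) Q = 359.9 VAR  (c) S = 360.4 VA  (d) PF = 0.05147 (lagging)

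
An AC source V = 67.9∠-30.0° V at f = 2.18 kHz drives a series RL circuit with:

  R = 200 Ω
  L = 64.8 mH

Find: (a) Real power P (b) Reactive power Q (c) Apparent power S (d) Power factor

Step 1 — Angular frequency: ω = 2π·f = 2π·2180 = 1.37e+04 rad/s.
Step 2 — Component impedances:
  R: Z = R = 200 Ω
  L: Z = jωL = j·1.37e+04·0.0648 = 0 + j887.6 Ω
Step 3 — Series combination: Z_total = R + L = 200 + j887.6 Ω = 909.8∠77.3° Ω.
Step 4 — Source phasor: V = 67.9∠-30.0° V = 58.8 - j33.95 V.
Step 5 — Current: I = V / Z = -0.02219 - j0.07125 A = 0.07463∠-107.3° A.
Step 6 — Complex power: S = V·I* = 1.114 + j4.943 VA.
Step 7 — Real power: P = Re(S) = 1.114 W.
Step 8 — Reactive power: Q = Im(S) = 4.943 VAR.
Step 9 — Apparent power: |S| = 5.067 VA.
Step 10 — Power factor: PF = P/|S| = 0.2198 (lagging).

(a) P = 1.114 W  (b) Q = 4.943 VAR  (c) S = 5.067 VA  (d) PF = 0.2198 (lagging)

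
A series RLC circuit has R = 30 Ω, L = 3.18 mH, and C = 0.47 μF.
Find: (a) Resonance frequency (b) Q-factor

Step 1 — Resonance condition Im(Z)=0 gives ω₀ = 1/√(LC).
Step 2 — ω₀ = 1/√(0.00318·4.7e-07) = 2.587e+04 rad/s.
Step 3 — f₀ = ω₀/(2π) = 4117 Hz.
Step 4 — Series Q: Q = ω₀L/R = 2.587e+04·0.00318/30 = 2.742.

(a) f₀ = 4117 Hz  (b) Q = 2.742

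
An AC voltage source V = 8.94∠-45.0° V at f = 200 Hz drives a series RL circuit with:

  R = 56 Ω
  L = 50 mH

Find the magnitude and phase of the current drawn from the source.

Step 1 — Angular frequency: ω = 2π·f = 2π·200 = 1257 rad/s.
Step 2 — Component impedances:
  R: Z = R = 56 Ω
  L: Z = jωL = j·1257·0.05 = 0 + j62.83 Ω
Step 3 — Series combination: Z_total = R + L = 56 + j62.83 Ω = 84.17∠48.3° Ω.
Step 4 — Source phasor: V = 8.94∠-45.0° V = 6.322 - j6.322 V.
Step 5 — Ohm's law: I = V / Z_total = (6.322 - j6.322) / (56 + j62.83) = -0.006097 - j0.106 A.
Step 6 — Convert to polar: |I| = 0.1062 A, ∠I = -93.3°.

I = 0.1062∠-93.3° A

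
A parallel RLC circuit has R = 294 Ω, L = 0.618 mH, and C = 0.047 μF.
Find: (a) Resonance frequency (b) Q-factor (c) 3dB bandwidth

Step 1 — Resonance: ω₀ = 1/√(LC) = 1/√(0.000618·4.7e-08) = 1.855e+05 rad/s.
Step 2 — f₀ = ω₀/(2π) = 2.953e+04 Hz.
Step 3 — Parallel Q: Q = R/(ω₀L) = 294/(1.855e+05·0.000618) = 2.564.
Step 4 — Bandwidth: Δω = ω₀/Q = 7.237e+04 rad/s; BW = Δω/(2π) = 1.152e+04 Hz.

(a) f₀ = 2.953e+04 Hz  (b) Q = 2.564  (c) BW = 1.152e+04 Hz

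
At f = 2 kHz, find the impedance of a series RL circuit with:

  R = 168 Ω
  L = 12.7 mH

Step 1 — Angular frequency: ω = 2π·f = 2π·2000 = 1.257e+04 rad/s.
Step 2 — Component impedances:
  R: Z = R = 168 Ω
  L: Z = jωL = j·1.257e+04·0.0127 = 0 + j159.6 Ω
Step 3 — Series combination: Z_total = R + L = 168 + j159.6 Ω = 231.7∠43.5° Ω.

Z = 168 + j159.6 Ω = 231.7∠43.5° Ω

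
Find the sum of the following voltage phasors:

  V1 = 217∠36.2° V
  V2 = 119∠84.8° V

Step 1 — Convert each phasor to rectangular form:
  V1 = 217·(cos(36.2°) + j·sin(36.2°)) = 175.1 + j128.2 V
  V2 = 119·(cos(84.8°) + j·sin(84.8°)) = 10.79 + j118.5 V
Step 2 — Sum components: V_total = 185.9 + j246.7 V.
Step 3 — Convert to polar: |V_total| = 308.9 V, ∠V_total = 53.0°.

V_total = 308.9∠53.0° V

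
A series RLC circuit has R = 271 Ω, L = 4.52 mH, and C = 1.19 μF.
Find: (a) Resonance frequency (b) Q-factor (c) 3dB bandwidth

Step 1 — Resonance: ω₀ = 1/√(LC) = 1/√(0.00452·1.19e-06) = 1.364e+04 rad/s.
Step 2 — f₀ = ω₀/(2π) = 2170 Hz.
Step 3 — Series Q: Q = ω₀L/R = 1.364e+04·0.00452/271 = 0.2274.
Step 4 — Bandwidth: Δω = ω₀/Q = 5.996e+04 rad/s; BW = Δω/(2π) = 9542 Hz.

(a) f₀ = 2170 Hz  (b) Q = 0.2274  (c) BW = 9542 Hz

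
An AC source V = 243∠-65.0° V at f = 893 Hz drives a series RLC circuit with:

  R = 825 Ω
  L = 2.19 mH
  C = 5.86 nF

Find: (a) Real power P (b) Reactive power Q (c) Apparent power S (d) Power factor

Step 1 — Angular frequency: ω = 2π·f = 2π·893 = 5611 rad/s.
Step 2 — Component impedances:
  R: Z = R = 825 Ω
  L: Z = jωL = j·5611·0.00219 = 0 + j12.29 Ω
  C: Z = 1/(jωC) = -j/(ω·C) = 0 - j3.041e+04 Ω
Step 3 — Series combination: Z_total = R + L + C = 825 - j3.04e+04 Ω = 3.041e+04∠-88.4° Ω.
Step 4 — Source phasor: V = 243∠-65.0° V = 102.7 - j220.2 V.
Step 5 — Current: I = V / Z = 0.00733 + j0.003179 A = 0.00799∠23.4° A.
Step 6 — Complex power: S = V·I* = 0.05267 - j1.941 VA.
Step 7 — Real power: P = Re(S) = 0.05267 W.
Step 8 — Reactive power: Q = Im(S) = -1.941 VAR.
Step 9 — Apparent power: |S| = 1.942 VA.
Step 10 — Power factor: PF = P/|S| = 0.02713 (leading).

(a) P = 0.05267 W  (b) Q = -1.941 VAR  (c) S = 1.942 VA  (d) PF = 0.02713 (leading)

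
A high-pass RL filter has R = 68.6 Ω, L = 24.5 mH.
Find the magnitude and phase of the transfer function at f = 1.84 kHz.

Step 1 — Angular frequency: ω = 2π·1840 = 1.156e+04 rad/s.
Step 2 — Transfer function: H(jω) = jωL/(R + jωL).
Step 3 — Numerator jωL = j·283.2; denominator R + jωL = 68.6 + j283.2.
Step 4 — H = 0.9446 + j0.2288.
Step 5 — Magnitude: |H| = 0.9719 (-0.2 dB); phase: φ = 13.6°.

|H| = 0.9719 (-0.2 dB), φ = 13.6°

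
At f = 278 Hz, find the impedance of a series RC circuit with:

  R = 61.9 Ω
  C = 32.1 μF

Step 1 — Angular frequency: ω = 2π·f = 2π·278 = 1747 rad/s.
Step 2 — Component impedances:
  R: Z = R = 61.9 Ω
  C: Z = 1/(jωC) = -j/(ω·C) = 0 - j17.83 Ω
Step 3 — Series combination: Z_total = R + C = 61.9 - j17.83 Ω = 64.42∠-16.1° Ω.

Z = 61.9 - j17.83 Ω = 64.42∠-16.1° Ω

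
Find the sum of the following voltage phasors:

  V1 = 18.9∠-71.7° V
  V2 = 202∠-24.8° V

Step 1 — Convert each phasor to rectangular form:
  V1 = 18.9·(cos(-71.7°) + j·sin(-71.7°)) = 5.934 - j17.94 V
  V2 = 202·(cos(-24.8°) + j·sin(-24.8°)) = 183.4 - j84.73 V
Step 2 — Sum components: V_total = 189.3 - j102.7 V.
Step 3 — Convert to polar: |V_total| = 215.4 V, ∠V_total = -28.5°.

V_total = 215.4∠-28.5° V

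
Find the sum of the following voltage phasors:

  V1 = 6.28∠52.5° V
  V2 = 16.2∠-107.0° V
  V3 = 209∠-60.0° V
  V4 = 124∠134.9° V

Step 1 — Convert each phasor to rectangular form:
  V1 = 6.28·(cos(52.5°) + j·sin(52.5°)) = 3.823 + j4.982 V
  V2 = 16.2·(cos(-107.0°) + j·sin(-107.0°)) = -4.736 - j15.49 V
  V3 = 209·(cos(-60.0°) + j·sin(-60.0°)) = 104.5 - j181 V
  V4 = 124·(cos(134.9°) + j·sin(134.9°)) = -87.53 + j87.83 V
Step 2 — Sum components: V_total = 16.06 - j103.7 V.
Step 3 — Convert to polar: |V_total| = 104.9 V, ∠V_total = -81.2°.

V_total = 104.9∠-81.2° V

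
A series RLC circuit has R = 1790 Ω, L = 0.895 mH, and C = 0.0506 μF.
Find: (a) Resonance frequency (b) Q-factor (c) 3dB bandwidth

Step 1 — Resonance condition Im(Z)=0 gives ω₀ = 1/√(LC).
Step 2 — ω₀ = 1/√(0.000895·5.06e-08) = 1.486e+05 rad/s.
Step 3 — f₀ = ω₀/(2π) = 2.365e+04 Hz.
Step 4 — Series Q: Q = ω₀L/R = 1.486e+05·0.000895/1790 = 0.0743.
Step 5 — 3dB bandwidth: Δω = ω₀/Q = 2e+06 rad/s; BW = Δω/(2π) = 3.183e+05 Hz.

(a) f₀ = 2.365e+04 Hz  (b) Q = 0.0743  (c) BW = 3.183e+05 Hz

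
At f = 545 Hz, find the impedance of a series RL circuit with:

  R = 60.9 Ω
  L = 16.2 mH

Step 1 — Angular frequency: ω = 2π·f = 2π·545 = 3424 rad/s.
Step 2 — Component impedances:
  R: Z = R = 60.9 Ω
  L: Z = jωL = j·3424·0.0162 = 0 + j55.47 Ω
Step 3 — Series combination: Z_total = R + L = 60.9 + j55.47 Ω = 82.38∠42.3° Ω.

Z = 60.9 + j55.47 Ω = 82.38∠42.3° Ω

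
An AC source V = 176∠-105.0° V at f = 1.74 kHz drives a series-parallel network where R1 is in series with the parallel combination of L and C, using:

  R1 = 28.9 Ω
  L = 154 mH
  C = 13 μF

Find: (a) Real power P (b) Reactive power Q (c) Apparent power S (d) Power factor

Step 1 — Angular frequency: ω = 2π·f = 2π·1740 = 1.093e+04 rad/s.
Step 2 — Component impedances:
  R1: Z = R = 28.9 Ω
  L: Z = jωL = j·1.093e+04·0.154 = 0 + j1684 Ω
  C: Z = 1/(jωC) = -j/(ω·C) = 0 - j7.036 Ω
Step 3 — Parallel branch: L || C = 1/(1/L + 1/C) = 0 - j7.066 Ω.
Step 4 — Series with R1: Z_total = R1 + (L || C) = 28.9 - j7.066 Ω = 29.75∠-13.7° Ω.
Step 5 — Source phasor: V = 176∠-105.0° V = -45.55 - j170 V.
Step 6 — Current: I = V / Z = -0.1303 - j5.914 A = 5.916∠-91.3° A.
Step 7 — Complex power: S = V·I* = 1011 - j247.3 VA.
Step 8 — Real power: P = Re(S) = 1011 W.
Step 9 — Reactive power: Q = Im(S) = -247.3 VAR.
Step 10 — Apparent power: |S| = 1041 VA.
Step 11 — Power factor: PF = P/|S| = 0.9714 (leading).

(a) P = 1011 W  (b) Q = -247.3 VAR  (c) S = 1041 VA  (d) PF = 0.9714 (leading)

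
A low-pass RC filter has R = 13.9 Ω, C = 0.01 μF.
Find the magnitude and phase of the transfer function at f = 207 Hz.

Step 1 — Angular frequency: ω = 2π·207 = 1301 rad/s.
Step 2 — Transfer function: H(jω) = 1/(1 + jωRC).
Step 3 — Denominator: 1 + jωRC = 1 + j·1301·13.9·1e-08 = 1 + j0.0001808.
Step 4 — H = 1 - j0.0001808.
Step 5 — Magnitude: |H| = 1 (-0.0 dB); phase: φ = -0.0°.

|H| = 1 (-0.0 dB), φ = -0.0°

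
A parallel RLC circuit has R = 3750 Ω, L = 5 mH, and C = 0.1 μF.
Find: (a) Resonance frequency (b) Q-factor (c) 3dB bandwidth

Step 1 — Resonance: ω₀ = 1/√(LC) = 1/√(0.005·1e-07) = 4.472e+04 rad/s.
Step 2 — f₀ = ω₀/(2π) = 7118 Hz.
Step 3 — Parallel Q: Q = R/(ω₀L) = 3750/(4.472e+04·0.005) = 16.77.
Step 4 — Bandwidth: Δω = ω₀/Q = 2667 rad/s; BW = Δω/(2π) = 424.4 Hz.

(a) f₀ = 7118 Hz  (b) Q = 16.77  (c) BW = 424.4 Hz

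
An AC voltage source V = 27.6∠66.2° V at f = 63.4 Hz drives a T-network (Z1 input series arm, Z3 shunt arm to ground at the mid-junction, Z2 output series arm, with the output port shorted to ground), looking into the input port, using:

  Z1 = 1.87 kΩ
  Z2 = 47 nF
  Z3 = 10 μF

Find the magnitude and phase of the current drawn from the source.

Step 1 — Angular frequency: ω = 2π·f = 2π·63.4 = 398.4 rad/s.
Step 2 — Component impedances:
  Z1: Z = R = 1870 Ω
  Z2: Z = 1/(jωC) = -j/(ω·C) = 0 - j5.341e+04 Ω
  Z3: Z = 1/(jωC) = -j/(ω·C) = 0 - j251 Ω
Step 3 — With the output port shorted to ground, the output series arm Z2 runs from the junction to ground; the shunt arm Z3 also runs from the junction to ground. They appear in parallel: Z3 || Z2 = 0 - j249.9 Ω.
Step 4 — Series with input arm Z1: Z_in = Z1 + (Z3 || Z2) = 1870 - j249.9 Ω = 1887∠-7.6° Ω.
Step 5 — Source phasor: V = 27.6∠66.2° V = 11.14 + j25.25 V.
Step 6 — Ohm's law: I = V / Z_total = (11.14 + j25.25) / (1870 - j249.9) = 0.004079 + j0.01405 A.
Step 7 — Convert to polar: |I| = 0.01463 A, ∠I = 73.8°.

I = 0.01463∠73.8° A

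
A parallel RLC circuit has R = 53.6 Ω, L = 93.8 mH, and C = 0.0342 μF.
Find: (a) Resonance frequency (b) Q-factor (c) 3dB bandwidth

Step 1 — Resonance: ω₀ = 1/√(LC) = 1/√(0.0938·3.42e-08) = 1.766e+04 rad/s.
Step 2 — f₀ = ω₀/(2π) = 2810 Hz.
Step 3 — Parallel Q: Q = R/(ω₀L) = 53.6/(1.766e+04·0.0938) = 0.03237.
Step 4 — Bandwidth: Δω = ω₀/Q = 5.455e+05 rad/s; BW = Δω/(2π) = 8.682e+04 Hz.

(a) f₀ = 2810 Hz  (b) Q = 0.03237  (c) BW = 8.682e+04 Hz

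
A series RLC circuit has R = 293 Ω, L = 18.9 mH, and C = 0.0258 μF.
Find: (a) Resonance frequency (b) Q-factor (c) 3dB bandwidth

Step 1 — Resonance condition Im(Z)=0 gives ω₀ = 1/√(LC).
Step 2 — ω₀ = 1/√(0.0189·2.58e-08) = 4.529e+04 rad/s.
Step 3 — f₀ = ω₀/(2π) = 7207 Hz.
Step 4 — Series Q: Q = ω₀L/R = 4.529e+04·0.0189/293 = 2.921.
Step 5 — 3dB bandwidth: Δω = ω₀/Q = 1.55e+04 rad/s; BW = Δω/(2π) = 2467 Hz.

(a) f₀ = 7207 Hz  (b) Q = 2.921  (c) BW = 2467 Hz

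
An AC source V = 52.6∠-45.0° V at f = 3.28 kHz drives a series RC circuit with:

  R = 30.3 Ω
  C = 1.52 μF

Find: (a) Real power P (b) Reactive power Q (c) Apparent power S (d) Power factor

Step 1 — Angular frequency: ω = 2π·f = 2π·3280 = 2.061e+04 rad/s.
Step 2 — Component impedances:
  R: Z = R = 30.3 Ω
  C: Z = 1/(jωC) = -j/(ω·C) = 0 - j31.92 Ω
Step 3 — Series combination: Z_total = R + C = 30.3 - j31.92 Ω = 44.01∠-46.5° Ω.
Step 4 — Source phasor: V = 52.6∠-45.0° V = 37.19 - j37.19 V.
Step 5 — Current: I = V / Z = 1.195 + j0.03116 A = 1.195∠1.5° A.
Step 6 — Complex power: S = V·I* = 43.28 - j45.59 VA.
Step 7 — Real power: P = Re(S) = 43.28 W.
Step 8 — Reactive power: Q = Im(S) = -45.59 VAR.
Step 9 — Apparent power: |S| = 62.86 VA.
Step 10 — Power factor: PF = P/|S| = 0.6884 (leading).

(a) P = 43.28 W  (b) Q = -45.59 VAR  (c) S = 62.86 VA  (d) PF = 0.6884 (leading)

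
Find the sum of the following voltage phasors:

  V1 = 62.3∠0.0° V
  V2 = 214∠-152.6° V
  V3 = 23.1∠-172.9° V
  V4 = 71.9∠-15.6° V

Step 1 — Convert each phasor to rectangular form:
  V1 = 62.3·(cos(0.0°) + j·sin(0.0°)) = 62.3 V
  V2 = 214·(cos(-152.6°) + j·sin(-152.6°)) = -190 - j98.48 V
  V3 = 23.1·(cos(-172.9°) + j·sin(-172.9°)) = -22.92 - j2.855 V
  V4 = 71.9·(cos(-15.6°) + j·sin(-15.6°)) = 69.25 - j19.34 V
Step 2 — Sum components: V_total = -81.36 - j120.7 V.
Step 3 — Convert to polar: |V_total| = 145.5 V, ∠V_total = -124.0°.

V_total = 145.5∠-124.0° V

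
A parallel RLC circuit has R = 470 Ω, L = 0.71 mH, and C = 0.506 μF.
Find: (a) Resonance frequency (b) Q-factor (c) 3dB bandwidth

Step 1 — Resonance: ω₀ = 1/√(LC) = 1/√(0.00071·5.06e-07) = 5.276e+04 rad/s.
Step 2 — f₀ = ω₀/(2π) = 8397 Hz.
Step 3 — Parallel Q: Q = R/(ω₀L) = 470/(5.276e+04·0.00071) = 12.55.
Step 4 — Bandwidth: Δω = ω₀/Q = 4205 rad/s; BW = Δω/(2π) = 669.2 Hz.

(a) f₀ = 8397 Hz  (b) Q = 12.55  (c) BW = 669.2 Hz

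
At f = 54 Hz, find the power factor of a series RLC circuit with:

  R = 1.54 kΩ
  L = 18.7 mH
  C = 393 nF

Step 1 — Angular frequency: ω = 2π·f = 2π·54 = 339.3 rad/s.
Step 2 — Component impedances:
  R: Z = R = 1540 Ω
  L: Z = jωL = j·339.3·0.0187 = 0 + j6.345 Ω
  C: Z = 1/(jωC) = -j/(ω·C) = 0 - j7500 Ω
Step 3 — Series combination: Z_total = R + L + C = 1540 - j7493 Ω = 7650∠-78.4° Ω.
Step 4 — Power factor: PF = cos(φ) = Re(Z)/|Z| = 1540/7650 = 0.2013.
Step 5 — Type: Im(Z) = -7493 ⇒ leading (phase φ = -78.4°).

PF = 0.2013 (leading, φ = -78.4°)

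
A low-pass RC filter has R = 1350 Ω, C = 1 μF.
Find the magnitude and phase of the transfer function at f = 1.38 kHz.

Step 1 — Angular frequency: ω = 2π·1380 = 8671 rad/s.
Step 2 — Transfer function: H(jω) = 1/(1 + jωRC).
Step 3 — Denominator: 1 + jωRC = 1 + j·8671·1350·1e-06 = 1 + j11.71.
Step 4 — H = 0.007245 - j0.08481.
Step 5 — Magnitude: |H| = 0.08512 (-21.4 dB); phase: φ = -85.1°.

|H| = 0.08512 (-21.4 dB), φ = -85.1°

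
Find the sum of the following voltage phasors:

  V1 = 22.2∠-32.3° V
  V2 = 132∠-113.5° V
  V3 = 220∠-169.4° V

Step 1 — Convert each phasor to rectangular form:
  V1 = 22.2·(cos(-32.3°) + j·sin(-32.3°)) = 18.76 - j11.86 V
  V2 = 132·(cos(-113.5°) + j·sin(-113.5°)) = -52.63 - j121.1 V
  V3 = 220·(cos(-169.4°) + j·sin(-169.4°)) = -216.2 - j40.47 V
Step 2 — Sum components: V_total = -250.1 - j173.4 V.
Step 3 — Convert to polar: |V_total| = 304.3 V, ∠V_total = -145.3°.

V_total = 304.3∠-145.3° V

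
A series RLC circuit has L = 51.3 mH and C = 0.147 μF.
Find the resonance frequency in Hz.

Step 1 — Resonance condition Im(Z)=0 gives ω₀ = 1/√(LC).
Step 2 — ω₀ = 1/√(0.0513·1.47e-07) = 1.152e+04 rad/s.
Step 3 — f₀ = ω₀/(2π) = 1833 Hz.

f₀ = 1833 Hz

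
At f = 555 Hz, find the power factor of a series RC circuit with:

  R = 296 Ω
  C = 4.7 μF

Step 1 — Angular frequency: ω = 2π·f = 2π·555 = 3487 rad/s.
Step 2 — Component impedances:
  R: Z = R = 296 Ω
  C: Z = 1/(jωC) = -j/(ω·C) = 0 - j61.01 Ω
Step 3 — Series combination: Z_total = R + C = 296 - j61.01 Ω = 302.2∠-11.6° Ω.
Step 4 — Power factor: PF = cos(φ) = Re(Z)/|Z| = 296/302.22 = 0.9794.
Step 5 — Type: Im(Z) = -61.01 ⇒ leading (phase φ = -11.6°).

PF = 0.9794 (leading, φ = -11.6°)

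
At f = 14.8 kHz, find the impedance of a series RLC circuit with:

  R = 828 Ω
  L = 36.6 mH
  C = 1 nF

Step 1 — Angular frequency: ω = 2π·f = 2π·1.48e+04 = 9.299e+04 rad/s.
Step 2 — Component impedances:
  R: Z = R = 828 Ω
  L: Z = jωL = j·9.299e+04·0.0366 = 0 + j3403 Ω
  C: Z = 1/(jωC) = -j/(ω·C) = 0 - j1.075e+04 Ω
Step 3 — Series combination: Z_total = R + L + C = 828 - j7350 Ω = 7397∠-83.6° Ω.

Z = 828 - j7350 Ω = 7397∠-83.6° Ω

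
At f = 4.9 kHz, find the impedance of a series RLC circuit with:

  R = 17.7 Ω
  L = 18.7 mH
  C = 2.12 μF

Step 1 — Angular frequency: ω = 2π·f = 2π·4900 = 3.079e+04 rad/s.
Step 2 — Component impedances:
  R: Z = R = 17.7 Ω
  L: Z = jωL = j·3.079e+04·0.0187 = 0 + j575.7 Ω
  C: Z = 1/(jωC) = -j/(ω·C) = 0 - j15.32 Ω
Step 3 — Series combination: Z_total = R + L + C = 17.7 + j560.4 Ω = 560.7∠88.2° Ω.

Z = 17.7 + j560.4 Ω = 560.7∠88.2° Ω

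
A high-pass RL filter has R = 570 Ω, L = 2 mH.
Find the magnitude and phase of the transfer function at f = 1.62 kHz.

Step 1 — Angular frequency: ω = 2π·1620 = 1.018e+04 rad/s.
Step 2 — Transfer function: H(jω) = jωL/(R + jωL).
Step 3 — Numerator jωL = j·20.36; denominator R + jωL = 570 + j20.36.
Step 4 — H = 0.001274 + j0.03567.
Step 5 — Magnitude: |H| = 0.03569 (-28.9 dB); phase: φ = 88.0°.

|H| = 0.03569 (-28.9 dB), φ = 88.0°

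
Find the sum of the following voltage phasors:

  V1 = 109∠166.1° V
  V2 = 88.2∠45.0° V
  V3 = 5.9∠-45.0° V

Step 1 — Convert each phasor to rectangular form:
  V1 = 109·(cos(166.1°) + j·sin(166.1°)) = -105.8 + j26.18 V
  V2 = 88.2·(cos(45.0°) + j·sin(45.0°)) = 62.37 + j62.37 V
  V3 = 5.9·(cos(-45.0°) + j·sin(-45.0°)) = 4.172 - j4.172 V
Step 2 — Sum components: V_total = -39.27 + j84.38 V.
Step 3 — Convert to polar: |V_total| = 93.07 V, ∠V_total = 115.0°.

V_total = 93.07∠115.0° V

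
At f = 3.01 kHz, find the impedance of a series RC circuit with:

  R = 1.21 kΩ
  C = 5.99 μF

Step 1 — Angular frequency: ω = 2π·f = 2π·3010 = 1.891e+04 rad/s.
Step 2 — Component impedances:
  R: Z = R = 1210 Ω
  C: Z = 1/(jωC) = -j/(ω·C) = 0 - j8.827 Ω
Step 3 — Series combination: Z_total = R + C = 1210 - j8.827 Ω = 1210∠-0.4° Ω.

Z = 1210 - j8.827 Ω = 1210∠-0.4° Ω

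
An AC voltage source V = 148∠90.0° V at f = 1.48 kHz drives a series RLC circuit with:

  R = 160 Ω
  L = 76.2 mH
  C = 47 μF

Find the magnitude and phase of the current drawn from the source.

Step 1 — Angular frequency: ω = 2π·f = 2π·1480 = 9299 rad/s.
Step 2 — Component impedances:
  R: Z = R = 160 Ω
  L: Z = jωL = j·9299·0.0762 = 0 + j708.6 Ω
  C: Z = 1/(jωC) = -j/(ω·C) = 0 - j2.288 Ω
Step 3 — Series combination: Z_total = R + L + C = 160 + j706.3 Ω = 724.2∠77.2° Ω.
Step 4 — Source phasor: V = 148∠90.0° V = 0 + j148 V.
Step 5 — Ohm's law: I = V / Z_total = (0 + j148) / (160 + j706.3) = 0.1993 + j0.04515 A.
Step 6 — Convert to polar: |I| = 0.2044 A, ∠I = 12.8°.

I = 0.2044∠12.8° A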